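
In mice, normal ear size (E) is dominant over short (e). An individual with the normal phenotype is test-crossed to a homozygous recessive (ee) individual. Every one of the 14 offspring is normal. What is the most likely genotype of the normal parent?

Test cross: ? × ee
All offspring are normal.
If the unknown parent were heterozygous (Ee), about half of 14 offspring would be short; none are. The unknown parent is most likely homozygous dominant (EE).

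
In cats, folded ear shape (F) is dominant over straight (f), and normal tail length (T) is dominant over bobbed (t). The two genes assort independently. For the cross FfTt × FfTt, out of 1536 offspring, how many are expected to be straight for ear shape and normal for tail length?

Dihybrid cross FfTt × FfTt — consider each gene separately:
ear shape: Ff × Ff → 1 FF, 2 Ff, 1 ff → 3 F_ : 1 ff (out of 4)
tail length: Tt × Tt → 1 TT, 2 Tt, 1 tt → 3 T_ : 1 tt (out of 4)
Looking for: straight (ff) and normal (T_)
P(straight) = 1/4, P(normal) = 3/4
P(both) = 1/4 × 3/4 = 3/16
Expected count = 3/16 × 1536 = 288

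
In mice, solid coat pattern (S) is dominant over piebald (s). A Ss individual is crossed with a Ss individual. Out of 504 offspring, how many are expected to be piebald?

Punnett square for Ss × Ss:
Offspring genotypes: 1 SS, 2 Ss, 1 ss
solid: 3, piebald: 1
piebald: 1 out of 4 → fraction 1/4
Expected count = 1/4 × 504 = 126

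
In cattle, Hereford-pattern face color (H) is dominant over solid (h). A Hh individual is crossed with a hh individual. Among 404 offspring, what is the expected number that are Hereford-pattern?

Punnett square for Hh × hh:
Offspring genotypes: 2 Hh, 2 hh
Hereford-pattern: 2, solid: 2
Hereford-pattern: 2 out of 4 → fraction 1/2
Expected count = 1/2 × 404 = 202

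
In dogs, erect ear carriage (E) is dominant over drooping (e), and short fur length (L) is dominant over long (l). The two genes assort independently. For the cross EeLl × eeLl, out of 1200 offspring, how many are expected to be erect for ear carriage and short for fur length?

Dihybrid cross EeLl × eeLl — consider each gene separately:
ear carriage: Ee × ee → 2 Ee, 2 ee → 2 E_ : 2 ee (out of 4)
fur length: Ll × Ll → 1 LL, 2 Ll, 1 ll → 3 L_ : 1 ll (out of 4)
Looking for: erect (E_) and short (L_)
P(erect) = 2/4, P(short) = 3/4
P(both) = 2/4 × 3/4 = 6/16 = 3/8
Expected count = 3/8 × 1200 = 450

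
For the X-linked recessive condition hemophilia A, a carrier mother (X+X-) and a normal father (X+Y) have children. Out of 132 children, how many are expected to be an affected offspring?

Cross: X+X- × X+Y
Offspring: 1 X+X+, 1 X+Y, 1 X+X-, 1 X-Y
Probability of an affected offspring: 1/4
Expected count = 1/4 × 132 = 33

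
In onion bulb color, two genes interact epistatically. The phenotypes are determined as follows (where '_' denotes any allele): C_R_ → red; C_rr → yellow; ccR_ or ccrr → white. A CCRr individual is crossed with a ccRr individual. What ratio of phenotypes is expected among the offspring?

Cross: CCRr × ccRr — consider each gene separately:
C gene: CC × cc → 4 Cc → 4 C_ (out of 4)
R gene: Rr × Rr → 1 RR, 2 Rr, 1 rr → 3 R_ : 1 rr (out of 4)
Genotype classes (out of 4 × 4 = 16): C_R_ = 4×3 = 12; C_rr = 4×1 = 4
Apply the phenotype rules: C_R_ (12) → red; C_rr (4) → yellow
Phenotype counts (out of 16): 12 red, 4 yellow
Ratio: 3 red : 1 yellow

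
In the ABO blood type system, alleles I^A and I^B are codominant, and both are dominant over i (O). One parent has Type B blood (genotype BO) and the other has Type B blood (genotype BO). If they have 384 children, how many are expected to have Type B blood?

Cross: BO × BO
Possible offspring genotypes: 1 BB, 2 BO, 1 OO
Blood type counts: 3 Type B, 1 Type O
Probability of Type B: 3/4
Expected count = 3/4 × 384 = 288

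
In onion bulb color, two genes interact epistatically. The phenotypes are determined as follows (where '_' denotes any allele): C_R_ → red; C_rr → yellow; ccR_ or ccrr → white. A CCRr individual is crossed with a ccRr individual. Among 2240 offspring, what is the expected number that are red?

Cross: CCRr × ccRr — consider each gene separately:
C gene: CC × cc → 4 Cc → 4 C_ (out of 4)
R gene: Rr × Rr → 1 RR, 2 Rr, 1 rr → 3 R_ : 1 rr (out of 4)
Genotype classes (out of 4 × 4 = 16): C_R_ = 4×3 = 12; C_rr = 4×1 = 4
Apply the phenotype rules: C_R_ (12) → red; C_rr (4) → yellow
Phenotype counts (out of 16): 12 red, 4 yellow
red: 12 out of 16 → fraction 3/4
Expected count = 3/4 × 2240 = 1680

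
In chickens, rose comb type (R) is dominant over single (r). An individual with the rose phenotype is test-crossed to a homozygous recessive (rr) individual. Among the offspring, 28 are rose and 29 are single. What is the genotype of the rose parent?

Test cross: ? × rr
Offspring: 28 rose, 29 single — approximately 1:1.
A 1:1 ratio in a test cross indicates the unknown parent is heterozygous (Rr).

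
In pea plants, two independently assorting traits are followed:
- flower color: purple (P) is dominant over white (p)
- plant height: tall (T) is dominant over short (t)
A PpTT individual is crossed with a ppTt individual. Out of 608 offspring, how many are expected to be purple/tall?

Dihybrid cross PpTT × ppTt — consider each gene separately:
flower color: Pp × pp → 2 Pp, 2 pp → 2 P_ : 2 pp (out of 4)
plant height: TT × Tt → 2 TT, 2 Tt → 4 T_ (out of 4)
Combine (counts out of 4 × 4 = 16): purple/tall (P_T_) = 2×4 = 8; white/tall (ppT_) = 2×4 = 8
Phenotype counts (out of 16): 8 purple/tall, 8 white/tall
purple/tall: 8 out of 16 → fraction 1/2
Expected count = 1/2 × 608 = 304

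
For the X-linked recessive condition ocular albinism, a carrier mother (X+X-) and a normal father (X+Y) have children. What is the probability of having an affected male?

Cross: X+X- × X+Y
Offspring: 1 X+X+, 1 X+Y, 1 X+X-, 1 X-Y
Probability of an affected male: 1/4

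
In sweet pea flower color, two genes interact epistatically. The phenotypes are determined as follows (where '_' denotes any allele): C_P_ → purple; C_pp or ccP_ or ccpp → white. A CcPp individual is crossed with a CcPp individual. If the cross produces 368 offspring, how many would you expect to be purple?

Cross: CcPp × CcPp — consider each gene separately:
C gene: Cc × Cc → 1 CC, 2 Cc, 1 cc → 3 C_ : 1 cc (out of 4)
P gene: Pp × Pp → 1 PP, 2 Pp, 1 pp → 3 P_ : 1 pp (out of 4)
Genotype classes (out of 4 × 4 = 16): C_P_ = 3×3 = 9; C_pp = 3×1 = 3; ccP_ = 1×3 = 3; ccpp = 1×1 = 1
Apply the phenotype rules: C_P_ (9) → purple; C_pp (3) + ccP_ (3) + ccpp (1) → white
Phenotype counts (out of 16): 9 purple, 7 white
purple: 9 out of 16 → fraction 9/16
Expected count = 9/16 × 368 = 207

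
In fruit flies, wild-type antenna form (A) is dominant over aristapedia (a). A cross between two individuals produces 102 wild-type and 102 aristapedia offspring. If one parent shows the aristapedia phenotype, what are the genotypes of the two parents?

Observed offspring: 102 wild-type, 102 aristapedia
The observed ratio simplifies to 1:1. One parent shows aristapedia, so its genotype must be aa. A 1:1 offspring split requires the other parent to be heterozygous (Aa).
Parent genotypes: aa × Aa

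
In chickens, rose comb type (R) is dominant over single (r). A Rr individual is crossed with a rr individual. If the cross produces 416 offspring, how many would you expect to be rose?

Punnett square for Rr × rr:
Offspring genotypes: 2 Rr, 2 rr
rose: 2, single: 2
rose: 2 out of 4 → fraction 1/2
Expected count = 1/2 × 416 = 208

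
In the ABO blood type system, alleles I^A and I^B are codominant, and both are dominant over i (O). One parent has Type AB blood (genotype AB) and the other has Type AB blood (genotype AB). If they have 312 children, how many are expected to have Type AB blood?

Cross: AB × AB
Possible offspring genotypes: 1 AA, 2 AB, 1 BB
Blood type counts: 1 Type A, 2 Type AB, 1 Type B
Probability of Type AB: 2/4 = 1/2
Expected count = 1/2 × 312 = 156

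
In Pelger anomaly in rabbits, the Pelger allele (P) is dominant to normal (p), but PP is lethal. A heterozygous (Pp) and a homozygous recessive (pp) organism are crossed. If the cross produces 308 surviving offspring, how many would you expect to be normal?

Cross: Pp × pp
Punnett square offspring (before lethality): 2 Pp, 2 pp
No PP offspring are produced in this cross.
normal: 2 out of 4 → fraction 1/2
Expected count = 1/2 × 308 = 154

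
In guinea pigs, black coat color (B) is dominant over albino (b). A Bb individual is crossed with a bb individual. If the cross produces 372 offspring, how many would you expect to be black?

Punnett square for Bb × bb:
Offspring genotypes: 2 Bb, 2 bb
black: 2, albino: 2
black: 2 out of 4 → fraction 1/2
Expected count = 1/2 × 372 = 186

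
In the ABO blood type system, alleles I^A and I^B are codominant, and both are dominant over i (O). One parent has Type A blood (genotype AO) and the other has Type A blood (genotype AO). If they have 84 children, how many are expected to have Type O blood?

Cross: AO × AO
Possible offspring genotypes: 1 AA, 2 AO, 1 OO
Blood type counts: 3 Type A, 1 Type O
Probability of Type O: 1/4
Expected count = 1/4 × 84 = 21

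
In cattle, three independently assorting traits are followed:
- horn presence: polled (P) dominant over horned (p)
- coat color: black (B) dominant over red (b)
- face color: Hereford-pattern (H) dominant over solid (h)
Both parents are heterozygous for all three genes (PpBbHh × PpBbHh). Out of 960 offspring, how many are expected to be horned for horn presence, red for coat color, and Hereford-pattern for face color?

Trihybrid cross: PpBbHh × PpBbHh
Each trait segregates independently with a 3:1 phenotypic ratio, so each gene contributes 3/4 (dominant) or 1/4 (recessive).
Target: horned (horn presence), red (coat color), Hereford-pattern (face color)
Probability = product of independent per-trait probabilities
= 1/4 × 1/4 × 3/4 = 3/64
Expected count = 3/64 × 960 = 45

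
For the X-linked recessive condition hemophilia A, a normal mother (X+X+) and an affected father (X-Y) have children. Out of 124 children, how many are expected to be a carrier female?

Cross: X+X+ × X-Y
Offspring: 2 X+X-, 2 X+Y
Probability of a carrier female: 2/4 = 1/2
Expected count = 1/2 × 124 = 62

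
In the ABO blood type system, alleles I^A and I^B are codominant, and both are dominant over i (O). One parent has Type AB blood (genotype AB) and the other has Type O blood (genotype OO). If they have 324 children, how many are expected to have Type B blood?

Cross: AB × OO
Possible offspring genotypes: 2 AO, 2 BO
Blood type counts: 2 Type A, 2 Type B
Probability of Type B: 2/4 = 1/2
Expected count = 1/2 × 324 = 162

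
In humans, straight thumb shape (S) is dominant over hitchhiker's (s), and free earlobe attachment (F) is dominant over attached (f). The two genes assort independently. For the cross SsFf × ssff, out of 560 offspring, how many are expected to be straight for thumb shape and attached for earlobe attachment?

Dihybrid cross SsFf × ssff — consider each gene separately:
thumb shape: Ss × ss → 2 Ss, 2 ss → 2 S_ : 2 ss (out of 4)
earlobe attachment: Ff × ff → 2 Ff, 2 ff → 2 F_ : 2 ff (out of 4)
Looking for: straight (S_) and attached (ff)
P(straight) = 2/4, P(attached) = 2/4
P(both) = 2/4 × 2/4 = 4/16 = 1/4
Expected count = 1/4 × 560 = 140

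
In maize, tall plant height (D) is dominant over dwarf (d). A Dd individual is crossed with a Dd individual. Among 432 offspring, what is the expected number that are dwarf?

Punnett square for Dd × Dd:
Offspring genotypes: 1 DD, 2 Dd, 1 dd
tall: 3, dwarf: 1
dwarf: 1 out of 4 → fraction 1/4
Expected count = 1/4 × 432 = 108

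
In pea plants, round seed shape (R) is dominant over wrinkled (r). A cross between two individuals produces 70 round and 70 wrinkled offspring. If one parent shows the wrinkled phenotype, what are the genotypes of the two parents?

Observed offspring: 70 round, 70 wrinkled
The observed ratio simplifies to 1:1. One parent shows wrinkled, so its genotype must be rr. A 1:1 offspring split requires the other parent to be heterozygous (Rr).
Parent genotypes: rr × Rr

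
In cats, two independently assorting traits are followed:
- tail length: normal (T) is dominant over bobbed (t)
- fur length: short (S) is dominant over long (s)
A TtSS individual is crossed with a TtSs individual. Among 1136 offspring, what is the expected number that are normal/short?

Dihybrid cross TtSS × TtSs — consider each gene separately:
tail length: Tt × Tt → 1 TT, 2 Tt, 1 tt → 3 T_ : 1 tt (out of 4)
fur length: SS × Ss → 2 SS, 2 Ss → 4 S_ (out of 4)
Combine (counts out of 4 × 4 = 16): normal/short (T_S_) = 3×4 = 12; bobbed/short (ttS_) = 1×4 = 4
Phenotype counts (out of 16): 12 normal/short, 4 bobbed/short
normal/short: 12 out of 16 → fraction 3/4
Expected count = 3/4 × 1136 = 852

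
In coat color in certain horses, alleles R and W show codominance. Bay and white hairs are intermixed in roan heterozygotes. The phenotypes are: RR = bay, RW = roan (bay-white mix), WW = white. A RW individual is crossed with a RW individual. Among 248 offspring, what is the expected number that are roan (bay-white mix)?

Punnett square for RW × RW:
Offspring genotypes: 1 RR, 2 RW, 1 WW
Phenotype counts: 1 bay, 2 roan (bay-white mix), 1 white
roan (bay-white mix): 2 out of 4 → fraction 1/2
Expected count = 1/2 × 248 = 124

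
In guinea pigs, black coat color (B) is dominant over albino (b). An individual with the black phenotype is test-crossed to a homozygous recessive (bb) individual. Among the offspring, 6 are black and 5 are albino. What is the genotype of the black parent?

Test cross: ? × bb
Offspring: 6 black, 5 albino — approximately 1:1.
A 1:1 ratio in a test cross indicates the unknown parent is heterozygous (Bb).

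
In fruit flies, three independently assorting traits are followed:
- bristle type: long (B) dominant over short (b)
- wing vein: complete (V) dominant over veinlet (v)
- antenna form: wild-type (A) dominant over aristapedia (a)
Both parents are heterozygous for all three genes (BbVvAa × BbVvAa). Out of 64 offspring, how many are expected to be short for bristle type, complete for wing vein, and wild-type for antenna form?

Trihybrid cross: BbVvAa × BbVvAa
Each trait segregates independently with a 3:1 phenotypic ratio, so each gene contributes 3/4 (dominant) or 1/4 (recessive).
Target: short (bristle type), complete (wing vein), wild-type (antenna form)
Probability = product of independent per-trait probabilities
= 1/4 × 3/4 × 3/4 = 9/64
Expected count = 9/64 × 64 = 9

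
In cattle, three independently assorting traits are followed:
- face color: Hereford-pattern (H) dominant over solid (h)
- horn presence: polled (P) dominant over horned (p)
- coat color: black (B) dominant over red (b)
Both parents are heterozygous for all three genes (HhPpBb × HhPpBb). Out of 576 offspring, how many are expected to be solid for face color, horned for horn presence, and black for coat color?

Trihybrid cross: HhPpBb × HhPpBb
Each trait segregates independently with a 3:1 phenotypic ratio, so each gene contributes 3/4 (dominant) or 1/4 (recessive).
Target: solid (face color), horned (horn presence), black (coat color)
Probability = product of independent per-trait probabilities
= 1/4 × 1/4 × 3/4 = 3/64
Expected count = 3/64 × 576 = 27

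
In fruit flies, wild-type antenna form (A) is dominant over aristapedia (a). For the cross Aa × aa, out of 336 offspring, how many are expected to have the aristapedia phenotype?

Punnett square for Aa × aa:
Offspring genotypes: 2 Aa, 2 aa
Total offspring: 4
Count with target: 2
Probability: 2/4 = 1/2
Expected count = 1/2 × 336 = 168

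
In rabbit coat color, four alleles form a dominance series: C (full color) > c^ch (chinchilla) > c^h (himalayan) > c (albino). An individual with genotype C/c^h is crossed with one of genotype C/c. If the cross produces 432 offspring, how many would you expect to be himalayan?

Cross: C/c^h × C/c
Allele dominance: C > c^ch > c^h > c
Offspring genotypes: 1 C/C, 1 C/c, 1 C/c^h, 1 c^h/c
Phenotype counts: 3 full color, 1 himalayan
himalayan: 1 out of 4 → fraction 1/4
Expected count = 1/4 × 432 = 108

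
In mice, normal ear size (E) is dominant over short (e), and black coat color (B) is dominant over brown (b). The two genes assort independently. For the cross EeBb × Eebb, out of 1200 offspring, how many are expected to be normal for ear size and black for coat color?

Dihybrid cross EeBb × Eebb — consider each gene separately:
ear size: Ee × Ee → 1 EE, 2 Ee, 1 ee → 3 E_ : 1 ee (out of 4)
coat color: Bb × bb → 2 Bb, 2 bb → 2 B_ : 2 bb (out of 4)
Looking for: normal (E_) and black (B_)
P(normal) = 3/4, P(black) = 2/4
P(both) = 3/4 × 2/4 = 6/16 = 3/8
Expected count = 3/8 × 1200 = 450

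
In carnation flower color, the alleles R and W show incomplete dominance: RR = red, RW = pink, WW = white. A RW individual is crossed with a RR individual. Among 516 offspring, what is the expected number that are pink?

Punnett square for RW × RR:
Offspring genotypes: 2 RR, 2 RW
Phenotype counts: 2 red, 2 pink
pink: 2 out of 4 → fraction 1/2
Expected count = 1/2 × 516 = 258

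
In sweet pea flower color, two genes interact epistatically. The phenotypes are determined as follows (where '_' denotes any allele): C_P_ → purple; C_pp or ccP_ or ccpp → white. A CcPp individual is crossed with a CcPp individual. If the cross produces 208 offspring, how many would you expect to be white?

Cross: CcPp × CcPp — consider each gene separately:
C gene: Cc × Cc → 1 CC, 2 Cc, 1 cc → 3 C_ : 1 cc (out of 4)
P gene: Pp × Pp → 1 PP, 2 Pp, 1 pp → 3 P_ : 1 pp (out of 4)
Genotype classes (out of 4 × 4 = 16): C_P_ = 3×3 = 9; C_pp = 3×1 = 3; ccP_ = 1×3 = 3; ccpp = 1×1 = 1
Apply the phenotype rules: C_P_ (9) → purple; C_pp (3) + ccP_ (3) + ccpp (1) → white
Phenotype counts (out of 16): 9 purple, 7 white
white: 7 out of 16 → fraction 7/16
Expected count = 7/16 × 208 = 91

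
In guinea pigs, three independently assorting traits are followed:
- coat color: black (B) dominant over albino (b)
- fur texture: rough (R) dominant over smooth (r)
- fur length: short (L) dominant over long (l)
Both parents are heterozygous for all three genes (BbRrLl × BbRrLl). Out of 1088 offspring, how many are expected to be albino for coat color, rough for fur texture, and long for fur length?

Trihybrid cross: BbRrLl × BbRrLl
Each trait segregates independently with a 3:1 phenotypic ratio, so each gene contributes 3/4 (dominant) or 1/4 (recessive).
Target: albino (coat color), rough (fur texture), long (fur length)
Probability = product of independent per-trait probabilities
= 1/4 × 3/4 × 1/4 = 3/64
Expected count = 3/64 × 1088 = 51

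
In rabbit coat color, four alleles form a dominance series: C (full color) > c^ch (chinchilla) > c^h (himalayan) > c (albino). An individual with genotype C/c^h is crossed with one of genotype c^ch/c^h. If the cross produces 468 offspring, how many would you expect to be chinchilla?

Cross: C/c^h × c^ch/c^h
Allele dominance: C > c^ch > c^h > c
Offspring genotypes: 1 C/c^ch, 1 C/c^h, 1 c^ch/c^h, 1 c^h/c^h
Phenotype counts: 2 full color, 1 chinchilla, 1 himalayan
chinchilla: 1 out of 4 → fraction 1/4
Expected count = 1/4 × 468 = 117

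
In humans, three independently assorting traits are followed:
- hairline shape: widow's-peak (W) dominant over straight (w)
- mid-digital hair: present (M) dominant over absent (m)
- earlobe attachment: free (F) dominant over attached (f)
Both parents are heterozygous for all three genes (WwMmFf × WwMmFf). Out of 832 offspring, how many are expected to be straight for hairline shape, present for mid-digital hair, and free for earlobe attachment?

Trihybrid cross: WwMmFf × WwMmFf
Each trait segregates independently with a 3:1 phenotypic ratio, so each gene contributes 3/4 (dominant) or 1/4 (recessive).
Target: straight (hairline shape), present (mid-digital hair), free (earlobe attachment)
Probability = product of independent per-trait probabilities
= 1/4 × 3/4 × 3/4 = 9/64
Expected count = 9/64 × 832 = 117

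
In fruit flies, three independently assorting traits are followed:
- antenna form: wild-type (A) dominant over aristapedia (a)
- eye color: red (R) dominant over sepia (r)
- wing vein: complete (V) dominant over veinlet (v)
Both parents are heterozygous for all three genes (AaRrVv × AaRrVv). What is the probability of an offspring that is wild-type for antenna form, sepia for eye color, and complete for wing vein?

Trihybrid cross: AaRrVv × AaRrVv
Each trait segregates independently with a 3:1 phenotypic ratio, so each gene contributes 3/4 (dominant) or 1/4 (recessive).
Target: wild-type (antenna form), sepia (eye color), complete (wing vein)
Probability = product of independent per-trait probabilities
= 3/4 × 1/4 × 3/4 = 9/64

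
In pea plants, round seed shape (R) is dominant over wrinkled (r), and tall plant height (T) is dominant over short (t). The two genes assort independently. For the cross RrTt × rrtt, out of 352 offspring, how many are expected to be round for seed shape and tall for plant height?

Dihybrid cross RrTt × rrtt — consider each gene separately:
seed shape: Rr × rr → 2 Rr, 2 rr → 2 R_ : 2 rr (out of 4)
plant height: Tt × tt → 2 Tt, 2 tt → 2 T_ : 2 tt (out of 4)
Looking for: round (R_) and tall (T_)
P(round) = 2/4, P(tall) = 2/4
P(both) = 2/4 × 2/4 = 4/16 = 1/4
Expected count = 1/4 × 352 = 88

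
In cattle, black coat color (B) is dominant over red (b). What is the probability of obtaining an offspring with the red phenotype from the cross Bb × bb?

Punnett square for Bb × bb:
Offspring genotypes: 2 Bb, 2 bb
Total offspring: 4
Count with target: 2
Probability: 2/4 = 1/2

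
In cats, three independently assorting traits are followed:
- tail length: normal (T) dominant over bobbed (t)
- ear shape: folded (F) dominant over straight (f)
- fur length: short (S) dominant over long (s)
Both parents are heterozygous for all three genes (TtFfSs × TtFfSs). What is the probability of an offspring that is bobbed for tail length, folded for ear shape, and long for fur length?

Trihybrid cross: TtFfSs × TtFfSs
Each trait segregates independently with a 3:1 phenotypic ratio, so each gene contributes 3/4 (dominant) or 1/4 (recessive).
Target: bobbed (tail length), folded (ear shape), long (fur length)
Probability = product of independent per-trait probabilities
= 1/4 × 3/4 × 1/4 = 3/64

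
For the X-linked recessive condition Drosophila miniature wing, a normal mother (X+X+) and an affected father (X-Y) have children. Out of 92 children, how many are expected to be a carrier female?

Cross: X+X+ × X-Y
Offspring: 2 X+X-, 2 X+Y
Probability of a carrier female: 2/4 = 1/2
Expected count = 1/2 × 92 = 46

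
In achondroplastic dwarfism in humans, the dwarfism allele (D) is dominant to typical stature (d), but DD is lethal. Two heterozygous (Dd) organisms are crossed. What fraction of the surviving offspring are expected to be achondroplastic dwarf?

Cross: Dd × Dd
Punnett square offspring (before lethality): 1 DD, 2 Dd, 1 dd
The DD genotype is lethal (embryos die); surviving offspring: 2 Dd, 1 dd
achondroplastic dwarf: 2 out of 3
Probability: 2/3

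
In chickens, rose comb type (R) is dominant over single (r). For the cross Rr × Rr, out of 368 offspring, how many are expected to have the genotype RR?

Punnett square for Rr × Rr:
Offspring genotypes: 1 RR, 2 Rr, 1 rr
Total offspring: 4
Count with target: 1
Probability: 1/4
Expected count = 1/4 × 368 = 92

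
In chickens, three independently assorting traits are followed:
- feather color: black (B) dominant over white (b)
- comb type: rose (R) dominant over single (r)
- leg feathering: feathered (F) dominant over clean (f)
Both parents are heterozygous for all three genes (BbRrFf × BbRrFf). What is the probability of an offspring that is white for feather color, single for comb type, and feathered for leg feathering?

Trihybrid cross: BbRrFf × BbRrFf
Each trait segregates independently with a 3:1 phenotypic ratio, so each gene contributes 3/4 (dominant) or 1/4 (recessive).
Target: white (feather color), single (comb type), feathered (leg feathering)
Probability = product of independent per-trait probabilities
= 1/4 × 1/4 × 3/4 = 3/64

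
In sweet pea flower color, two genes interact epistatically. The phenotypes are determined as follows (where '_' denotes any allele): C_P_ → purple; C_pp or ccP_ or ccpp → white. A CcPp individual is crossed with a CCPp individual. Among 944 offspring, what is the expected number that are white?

Cross: CcPp × CCPp — consider each gene separately:
C gene: Cc × CC → 2 CC, 2 Cc → 4 C_ (out of 4)
P gene: Pp × Pp → 1 PP, 2 Pp, 1 pp → 3 P_ : 1 pp (out of 4)
Genotype classes (out of 4 × 4 = 16): C_P_ = 4×3 = 12; C_pp = 4×1 = 4
Apply the phenotype rules: C_P_ (12) → purple; C_pp (4) → white
Phenotype counts (out of 16): 12 purple, 4 white
white: 4 out of 16 → fraction 1/4
Expected count = 1/4 × 944 = 236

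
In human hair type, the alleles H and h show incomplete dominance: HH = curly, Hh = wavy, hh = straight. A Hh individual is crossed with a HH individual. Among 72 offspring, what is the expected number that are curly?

Punnett square for Hh × HH:
Offspring genotypes: 2 HH, 2 Hh
Phenotype counts: 2 curly, 2 wavy
curly: 2 out of 4 → fraction 1/2
Expected count = 1/2 × 72 = 36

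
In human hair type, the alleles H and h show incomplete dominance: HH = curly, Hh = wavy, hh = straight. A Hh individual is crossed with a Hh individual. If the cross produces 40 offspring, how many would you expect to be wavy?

Punnett square for Hh × Hh:
Offspring genotypes: 1 HH, 2 Hh, 1 hh
Phenotype counts: 1 curly, 2 wavy, 1 straight
wavy: 2 out of 4 → fraction 1/2
Expected count = 1/2 × 40 = 20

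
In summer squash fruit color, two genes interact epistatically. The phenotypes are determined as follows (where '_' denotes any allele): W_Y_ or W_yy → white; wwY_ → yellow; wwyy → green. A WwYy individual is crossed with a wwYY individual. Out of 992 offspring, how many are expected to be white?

Cross: WwYy × wwYY — consider each gene separately:
W gene: Ww × ww → 2 Ww, 2 ww → 2 W_ : 2 ww (out of 4)
Y gene: Yy × YY → 2 YY, 2 Yy → 4 Y_ (out of 4)
Genotype classes (out of 4 × 4 = 16): W_Y_ = 2×4 = 8; wwY_ = 2×4 = 8
Apply the phenotype rules: W_Y_ (8) → white; wwY_ (8) → yellow
Phenotype counts (out of 16): 8 white, 8 yellow
white: 8 out of 16 → fraction 1/2
Expected count = 1/2 × 992 = 496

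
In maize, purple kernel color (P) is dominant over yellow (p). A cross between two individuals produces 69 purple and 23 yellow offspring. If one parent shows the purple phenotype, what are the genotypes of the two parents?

Observed offspring: 69 purple, 23 yellow
The observed ratio simplifies to 3:1. Yellow (pp) offspring appear, so each parent must contribute one p allele. The parent stated to show purple carries P, so it is Pp. The other parent is then either Pp or pp: Pp × pp would give a 1:1 split, whereas Pp × Pp gives 3:1 — matching the data. So both parents are heterozygous (Pp × Pp).
Parent genotypes: Pp × Pp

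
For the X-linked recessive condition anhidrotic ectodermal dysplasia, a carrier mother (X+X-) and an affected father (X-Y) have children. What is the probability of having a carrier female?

Cross: X+X- × X-Y
Offspring: 1 X+X-, 1 X+Y, 1 X-X-, 1 X-Y
Probability of a carrier female: 1/4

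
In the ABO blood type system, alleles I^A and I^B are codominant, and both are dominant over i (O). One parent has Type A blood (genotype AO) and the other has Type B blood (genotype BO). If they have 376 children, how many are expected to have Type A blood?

Cross: AO × BO
Possible offspring genotypes: 1 AB, 1 AO, 1 BO, 1 OO
Blood type counts: 1 Type AB, 1 Type A, 1 Type B, 1 Type O
Probability of Type A: 1/4
Expected count = 1/4 × 376 = 94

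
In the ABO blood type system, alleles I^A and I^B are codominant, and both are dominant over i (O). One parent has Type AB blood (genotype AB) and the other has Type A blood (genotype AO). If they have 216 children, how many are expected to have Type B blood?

Cross: AB × AO
Possible offspring genotypes: 1 AA, 1 AO, 1 AB, 1 BO
Blood type counts: 2 Type A, 1 Type AB, 1 Type B
Probability of Type B: 1/4
Expected count = 1/4 × 216 = 54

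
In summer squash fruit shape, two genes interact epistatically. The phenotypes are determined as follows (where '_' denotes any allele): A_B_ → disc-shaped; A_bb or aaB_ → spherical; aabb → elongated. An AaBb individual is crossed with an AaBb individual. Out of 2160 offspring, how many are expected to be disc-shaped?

Cross: AaBb × AaBb — consider each gene separately:
A gene: Aa × Aa → 1 AA, 2 Aa, 1 aa → 3 A_ : 1 aa (out of 4)
B gene: Bb × Bb → 1 BB, 2 Bb, 1 bb → 3 B_ : 1 bb (out of 4)
Genotype classes (out of 4 × 4 = 16): A_B_ = 3×3 = 9; A_bb = 3×1 = 3; aaB_ = 1×3 = 3; aabb = 1×1 = 1
Apply the phenotype rules: A_B_ (9) → disc-shaped; A_bb (3) + aaB_ (3) → spherical; aabb (1) → elongated
Phenotype counts (out of 16): 9 disc-shaped, 6 spherical, 1 elongated
disc-shaped: 9 out of 16 → fraction 9/16
Expected count = 9/16 × 2160 = 1215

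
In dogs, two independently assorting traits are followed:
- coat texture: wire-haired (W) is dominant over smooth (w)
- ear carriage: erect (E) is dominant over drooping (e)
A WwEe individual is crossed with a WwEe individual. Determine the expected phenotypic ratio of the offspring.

Dihybrid cross WwEe × WwEe — consider each gene separately:
coat texture: Ww × Ww → 1 WW, 2 Ww, 1 ww → 3 W_ : 1 ww (out of 4)
ear carriage: Ee × Ee → 1 EE, 2 Ee, 1 ee → 3 E_ : 1 ee (out of 4)
Combine (counts out of 4 × 4 = 16): wire-haired/erect (W_E_) = 3×3 = 9; wire-haired/drooping (W_ee) = 3×1 = 3; smooth/erect (wwE_) = 1×3 = 3; smooth/drooping (wwee) = 1×1 = 1
Phenotype counts (out of 16): 9 wire-haired/erect, 3 wire-haired/drooping, 3 smooth/erect, 1 smooth/drooping
Ratio: 9 wire-haired/erect : 3 wire-haired/drooping : 3 smooth/erect : 1 smooth/drooping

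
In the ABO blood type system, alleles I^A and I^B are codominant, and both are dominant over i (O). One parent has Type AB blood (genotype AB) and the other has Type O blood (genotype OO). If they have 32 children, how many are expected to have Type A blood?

Cross: AB × OO
Possible offspring genotypes: 2 AO, 2 BO
Blood type counts: 2 Type A, 2 Type B
Probability of Type A: 2/4 = 1/2
Expected count = 1/2 × 32 = 16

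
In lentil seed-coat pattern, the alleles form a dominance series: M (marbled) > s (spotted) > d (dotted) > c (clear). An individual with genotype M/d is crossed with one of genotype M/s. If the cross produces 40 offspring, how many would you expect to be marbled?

Cross: M/d × M/s
Allele dominance: M > s > d > c
Offspring genotypes: 1 M/M, 1 M/s, 1 M/d, 1 s/d
Phenotype counts: 3 marbled, 1 spotted
marbled: 3 out of 4 → fraction 3/4
Expected count = 3/4 × 40 = 30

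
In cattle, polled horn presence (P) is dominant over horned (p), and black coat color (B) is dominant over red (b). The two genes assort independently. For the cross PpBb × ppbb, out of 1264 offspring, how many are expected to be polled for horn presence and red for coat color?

Dihybrid cross PpBb × ppbb — consider each gene separately:
horn presence: Pp × pp → 2 Pp, 2 pp → 2 P_ : 2 pp (out of 4)
coat color: Bb × bb → 2 Bb, 2 bb → 2 B_ : 2 bb (out of 4)
Looking for: polled (P_) and red (bb)
P(polled) = 2/4, P(red) = 2/4
P(both) = 2/4 × 2/4 = 4/16 = 1/4
Expected count = 1/4 × 1264 = 316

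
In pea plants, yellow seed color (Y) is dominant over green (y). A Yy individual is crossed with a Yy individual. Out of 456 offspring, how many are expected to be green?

Punnett square for Yy × Yy:
Offspring genotypes: 1 YY, 2 Yy, 1 yy
yellow: 3, green: 1
green: 1 out of 4 → fraction 1/4
Expected count = 1/4 × 456 = 114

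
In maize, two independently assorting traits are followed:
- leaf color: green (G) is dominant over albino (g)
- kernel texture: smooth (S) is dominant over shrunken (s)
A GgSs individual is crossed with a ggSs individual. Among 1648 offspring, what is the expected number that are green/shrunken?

Dihybrid cross GgSs × ggSs — consider each gene separately:
leaf color: Gg × gg → 2 Gg, 2 gg → 2 G_ : 2 gg (out of 4)
kernel texture: Ss × Ss → 1 SS, 2 Ss, 1 ss → 3 S_ : 1 ss (out of 4)
Combine (counts out of 4 × 4 = 16): green/smooth (G_S_) = 2×3 = 6; green/shrunken (G_ss) = 2×1 = 2; albino/smooth (ggS_) = 2×3 = 6; albino/shrunken (ggss) = 2×1 = 2
Phenotype counts (out of 16): 6 green/smooth, 2 green/shrunken, 6 albino/smooth, 2 albino/shrunken
green/shrunken: 2 out of 16 → fraction 1/8
Expected count = 1/8 × 1648 = 206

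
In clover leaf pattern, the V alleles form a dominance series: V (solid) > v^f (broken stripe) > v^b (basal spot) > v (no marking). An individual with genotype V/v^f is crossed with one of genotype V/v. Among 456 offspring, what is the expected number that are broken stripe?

Cross: V/v^f × V/v
Allele dominance: V > v^f > v^b > v
Offspring genotypes: 1 V/V, 1 V/v, 1 V/v^f, 1 v^f/v
Phenotype counts: 3 solid, 1 broken stripe
broken stripe: 1 out of 4 → fraction 1/4
Expected count = 1/4 × 456 = 114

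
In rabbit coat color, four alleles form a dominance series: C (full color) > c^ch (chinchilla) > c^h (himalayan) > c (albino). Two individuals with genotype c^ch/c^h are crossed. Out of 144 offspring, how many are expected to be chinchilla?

Cross: c^ch/c^h × c^ch/c^h
Allele dominance: C > c^ch > c^h > c
Offspring genotypes: 1 c^ch/c^ch, 2 c^ch/c^h, 1 c^h/c^h
Phenotype counts: 3 chinchilla, 1 himalayan
chinchilla: 3 out of 4 → fraction 3/4
Expected count = 3/4 × 144 = 108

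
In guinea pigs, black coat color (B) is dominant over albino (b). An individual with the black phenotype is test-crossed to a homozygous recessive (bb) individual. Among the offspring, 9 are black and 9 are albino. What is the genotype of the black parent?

Test cross: ? × bb
Offspring: 9 black, 9 albino — approximately 1:1.
A 1:1 ratio in a test cross indicates the unknown parent is heterozygous (Bb).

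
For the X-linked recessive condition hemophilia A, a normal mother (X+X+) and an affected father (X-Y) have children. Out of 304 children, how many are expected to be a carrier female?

Cross: X+X+ × X-Y
Offspring: 2 X+X-, 2 X+Y
Probability of a carrier female: 2/4 = 1/2
Expected count = 1/2 × 304 = 152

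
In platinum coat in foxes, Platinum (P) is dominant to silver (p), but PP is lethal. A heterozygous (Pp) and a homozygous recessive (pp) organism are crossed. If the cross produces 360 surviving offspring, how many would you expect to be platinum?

Cross: Pp × pp
Punnett square offspring (before lethality): 2 Pp, 2 pp
No PP offspring are produced in this cross.
platinum: 2 out of 4 → fraction 1/2
Expected count = 1/2 × 360 = 180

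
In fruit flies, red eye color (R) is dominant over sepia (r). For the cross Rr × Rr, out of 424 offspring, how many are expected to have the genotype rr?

Punnett square for Rr × Rr:
Offspring genotypes: 1 RR, 2 Rr, 1 rr
Total offspring: 4
Count with target: 1
Probability: 1/4
Expected count = 1/4 × 424 = 106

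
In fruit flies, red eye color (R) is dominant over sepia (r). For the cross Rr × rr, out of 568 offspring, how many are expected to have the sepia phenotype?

Punnett square for Rr × rr:
Offspring genotypes: 2 Rr, 2 rr
Total offspring: 4
Count with target: 2
Probability: 2/4 = 1/2
Expected count = 1/2 × 568 = 284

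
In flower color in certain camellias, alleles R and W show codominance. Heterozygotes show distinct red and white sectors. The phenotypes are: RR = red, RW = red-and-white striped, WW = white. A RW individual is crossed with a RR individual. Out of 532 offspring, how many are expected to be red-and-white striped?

Punnett square for RW × RR:
Offspring genotypes: 2 RR, 2 RW
Phenotype counts: 2 red, 2 red-and-white striped
red-and-white striped: 2 out of 4 → fraction 1/2
Expected count = 1/2 × 532 = 266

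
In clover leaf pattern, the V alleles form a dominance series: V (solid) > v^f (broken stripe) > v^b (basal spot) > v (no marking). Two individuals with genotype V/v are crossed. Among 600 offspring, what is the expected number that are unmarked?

Cross: V/v × V/v
Allele dominance: V > v^f > v^b > v
Offspring genotypes: 1 V/V, 2 V/v, 1 v/v
Phenotype counts: 3 solid, 1 unmarked
unmarked: 1 out of 4 → fraction 1/4
Expected count = 1/4 × 600 = 150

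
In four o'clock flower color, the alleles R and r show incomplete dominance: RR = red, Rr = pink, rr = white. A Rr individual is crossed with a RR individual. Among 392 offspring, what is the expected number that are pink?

Punnett square for Rr × RR:
Offspring genotypes: 2 RR, 2 Rr
Phenotype counts: 2 red, 2 pink
pink: 2 out of 4 → fraction 1/2
Expected count = 1/2 × 392 = 196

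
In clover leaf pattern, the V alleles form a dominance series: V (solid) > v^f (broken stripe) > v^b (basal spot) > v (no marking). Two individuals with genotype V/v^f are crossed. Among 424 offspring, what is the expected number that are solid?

Cross: V/v^f × V/v^f
Allele dominance: V > v^f > v^b > v
Offspring genotypes: 1 V/V, 2 V/v^f, 1 v^f/v^f
Phenotype counts: 3 solid, 1 broken stripe
solid: 3 out of 4 → fraction 3/4
Expected count = 3/4 × 424 = 318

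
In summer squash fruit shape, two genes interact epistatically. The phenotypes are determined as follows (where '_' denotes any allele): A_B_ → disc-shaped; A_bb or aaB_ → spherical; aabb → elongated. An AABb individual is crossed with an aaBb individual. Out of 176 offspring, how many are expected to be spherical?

Cross: AABb × aaBb — consider each gene separately:
A gene: AA × aa → 4 Aa → 4 A_ (out of 4)
B gene: Bb × Bb → 1 BB, 2 Bb, 1 bb → 3 B_ : 1 bb (out of 4)
Genotype classes (out of 4 × 4 = 16): A_B_ = 4×3 = 12; A_bb = 4×1 = 4
Apply the phenotype rules: A_B_ (12) → disc-shaped; A_bb (4) → spherical
Phenotype counts (out of 16): 12 disc-shaped, 4 spherical
spherical: 4 out of 16 → fraction 1/4
Expected count = 1/4 × 176 = 44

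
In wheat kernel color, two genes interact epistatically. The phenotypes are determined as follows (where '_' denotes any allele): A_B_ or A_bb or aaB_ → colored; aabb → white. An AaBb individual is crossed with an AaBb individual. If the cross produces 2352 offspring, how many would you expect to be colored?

Cross: AaBb × AaBb — consider each gene separately:
A gene: Aa × Aa → 1 AA, 2 Aa, 1 aa → 3 A_ : 1 aa (out of 4)
B gene: Bb × Bb → 1 BB, 2 Bb, 1 bb → 3 B_ : 1 bb (out of 4)
Genotype classes (out of 4 × 4 = 16): A_B_ = 3×3 = 9; A_bb = 3×1 = 3; aaB_ = 1×3 = 3; aabb = 1×1 = 1
Apply the phenotype rules: A_B_ (9) + A_bb (3) + aaB_ (3) → colored; aabb (1) → white
Phenotype counts (out of 16): 15 colored, 1 white
colored: 15 out of 16 → fraction 15/16
Expected count = 15/16 × 2352 = 2205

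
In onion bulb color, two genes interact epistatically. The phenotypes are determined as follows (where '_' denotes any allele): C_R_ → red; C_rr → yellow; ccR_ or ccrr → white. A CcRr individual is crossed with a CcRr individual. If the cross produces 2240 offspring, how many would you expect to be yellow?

Cross: CcRr × CcRr — consider each gene separately:
C gene: Cc × Cc → 1 CC, 2 Cc, 1 cc → 3 C_ : 1 cc (out of 4)
R gene: Rr × Rr → 1 RR, 2 Rr, 1 rr → 3 R_ : 1 rr (out of 4)
Genotype classes (out of 4 × 4 = 16): C_R_ = 3×3 = 9; C_rr = 3×1 = 3; ccR_ = 1×3 = 3; ccrr = 1×1 = 1
Apply the phenotype rules: C_R_ (9) → red; C_rr (3) → yellow; ccR_ (3) + ccrr (1) → white
Phenotype counts (out of 16): 9 red, 3 yellow, 4 white
yellow: 3 out of 16 → fraction 3/16
Expected count = 3/16 × 2240 = 420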